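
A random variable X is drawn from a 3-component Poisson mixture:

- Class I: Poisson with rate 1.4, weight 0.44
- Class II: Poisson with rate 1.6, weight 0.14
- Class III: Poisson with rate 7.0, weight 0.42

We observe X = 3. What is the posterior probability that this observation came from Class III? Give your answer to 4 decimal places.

Apply Bayes' rule: the posterior for each component is proportional to its prior times its likelihood at x.
Poisson probabilities:
  f_I = 0.112777
  f_II = 0.137828
  f_III = 0.0521293
Weight by the priors:
  π_I·f_I = 0.44 × 0.112777 = 0.0496219
  π_II·f_II = 0.14 × 0.137828 = 0.0192959
  π_III·f_III = 0.42 × 0.0521293 = 0.0218943
Evidence: 0.0496219 + 0.0192959 + 0.0218943 = 0.0908121
P(Class III | data) = 0.0218943 / 0.0908121 ≈ 0.2411

0.2411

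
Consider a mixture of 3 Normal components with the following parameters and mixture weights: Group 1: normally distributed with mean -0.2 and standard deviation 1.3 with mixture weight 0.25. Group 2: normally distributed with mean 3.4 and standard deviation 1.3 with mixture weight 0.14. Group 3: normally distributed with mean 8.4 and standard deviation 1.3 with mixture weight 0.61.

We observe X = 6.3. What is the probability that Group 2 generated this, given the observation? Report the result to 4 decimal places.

The responsibility of component k is P(Z=k) f_k(x) divided by Σ_j P(Z=j) f_j(x).
Evaluate each component's likelihood at the observed value:
  L_1 = (1/(1.3·√(2π)))·exp(−(6.3−-0.2)²/(2·1.3²)) = 0.306879·exp(-12.50000) = 1.14363e-06
  L_2 = (1/(1.3·√(2π)))·exp(−(6.3−3.4)²/(2·1.3²)) = 0.306879·exp(-2.48817) = 0.02549
  L_3 = (1/(1.3·√(2π)))·exp(−(6.3−8.4)²/(2·1.3²)) = 0.306879·exp(-1.30473) = 0.0832392
Unnormalised posteriors:
  P(Z=1)·L_1 = 0.25 × 1.14363e-06 = 2.85908e-07
  P(Z=2)·L_2 = 0.14 × 0.02549 = 0.0035686
  P(Z=3)·L_3 = 0.61 × 0.0832392 = 0.0507759
Sum: 2.85908e-07 + 0.0035686 + 0.0507759 = 0.0543448
Responsibility of Group 2: 0.0035686 / 0.0543448 ≈ 0.0657

0.0657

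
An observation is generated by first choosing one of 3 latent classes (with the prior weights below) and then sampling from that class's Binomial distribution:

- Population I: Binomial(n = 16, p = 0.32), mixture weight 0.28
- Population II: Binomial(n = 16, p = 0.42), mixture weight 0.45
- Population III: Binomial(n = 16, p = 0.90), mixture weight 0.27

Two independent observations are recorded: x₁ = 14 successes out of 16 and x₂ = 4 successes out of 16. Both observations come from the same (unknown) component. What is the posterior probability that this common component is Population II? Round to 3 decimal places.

0.959

Posterior ∝ prior × likelihood, so P(k | x) ∝ P(Z=k) f_k(x); normalise over all components.
Since both observations come from the same component, the likelihood for component k is f_k(x₁)·f_k(x₂).
  p_I = [C(16,14)·0.32^14·0.68^2 = 120·1.18059e-07·0.4624 = 6.55087e-06] × [0.186543] = 1.22202e-06
  p_II = [C(16,14)·0.42^14·0.58^2 = 120·5.31484e-06·0.3364 = 0.000214549] × [0.0820738] = 1.76089e-05
  p_III = [C(16,14)·0.90^14·0.10^2 = 120·0.228768·0.01 = 0.274522] × [1.1941e-09] = 3.27807e-10
Prior × likelihood for each component:
  P(Z=I)·p_I = 0.28 × 1.22202e-06 = 3.42165e-07
  P(Z=II)·p_II = 0.45 × 1.76089e-05 = 7.924e-06
  P(Z=III)·p_III = 0.27 × 3.27807e-10 = 8.85078e-11
Marginal: 3.42165e-07 + 7.924e-06 + 8.85078e-11 = 8.26625e-06
So the posterior for Population II is 7.924e-06 / 8.26625e-06 ≈ 0.959.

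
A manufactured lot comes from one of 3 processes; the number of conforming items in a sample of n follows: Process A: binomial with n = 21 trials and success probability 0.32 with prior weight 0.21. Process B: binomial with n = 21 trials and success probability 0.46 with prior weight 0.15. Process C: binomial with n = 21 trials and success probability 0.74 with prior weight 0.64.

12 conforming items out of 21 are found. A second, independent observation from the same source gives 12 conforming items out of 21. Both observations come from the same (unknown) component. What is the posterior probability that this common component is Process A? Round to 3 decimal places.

0.008

Posterior ∝ prior × likelihood, so P(k | x) ∝ π_k f_k(x); normalise over all components.
Since both observations come from the same component, the likelihood for component k is f_k(x₁)·f_k(x₂).
  f_A = [C(21,12)·0.32^12·0.68^9 = 293930·1.15292e-06·0.0310871 = 0.0105347] × [0.0105347] = 0.000110981
  f_B = [C(21,12)·0.46^12·0.54^9 = 293930·8.97623e-05·0.00390431 = 0.103011] × [0.103011] = 0.0106112
  f_C = [C(21,12)·0.74^12·0.26^9 = 293930·0.0269638·5.4295e-06 = 0.0430313] × [0.0430313] = 0.00185169
Prior × likelihood for each component:
  π_A·f_A = 0.21 × 0.000110981 = 2.3306e-05
  π_B·f_B = 0.15 × 0.0106112 = 0.00159168
  π_C·f_C = 0.64 × 0.00185169 = 0.00118508
Evidence: 2.3306e-05 + 0.00159168 + 0.00118508 = 0.00280007
P(Process A | x₁, x₂) ≈ 0.008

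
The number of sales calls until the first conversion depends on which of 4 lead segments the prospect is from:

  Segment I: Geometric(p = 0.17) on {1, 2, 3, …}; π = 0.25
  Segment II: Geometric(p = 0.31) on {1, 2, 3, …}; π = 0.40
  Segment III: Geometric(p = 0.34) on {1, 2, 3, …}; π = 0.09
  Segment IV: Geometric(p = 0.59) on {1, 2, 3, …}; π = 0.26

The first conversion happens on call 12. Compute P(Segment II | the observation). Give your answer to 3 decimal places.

By Bayes' theorem, P(k | x) = w_k f_k(x) / Σ_j w_j f_j(x).
Geometric probabilities:
  p_I = 0.0218931
  p_II = 0.00523241
  p_III = 0.00351935
  p_IV = 3.24694e-05
Unnormalised posteriors:
  w_I·p_I = 0.25 × 0.0218931 = 0.00547328
  w_II·p_II = 0.40 × 0.00523241 = 0.00209296
  w_III·p_III = 0.09 × 0.00351935 = 0.000316741
  w_IV·p_IV = 0.26 × 3.24694e-05 = 8.44205e-06
Marginal: 0.00547328 + 0.00209296 + 0.000316741 + 8.44205e-06 = 0.00789143
So the posterior for Segment II is 0.00209296 / 0.00789143 ≈ 0.265.

0.265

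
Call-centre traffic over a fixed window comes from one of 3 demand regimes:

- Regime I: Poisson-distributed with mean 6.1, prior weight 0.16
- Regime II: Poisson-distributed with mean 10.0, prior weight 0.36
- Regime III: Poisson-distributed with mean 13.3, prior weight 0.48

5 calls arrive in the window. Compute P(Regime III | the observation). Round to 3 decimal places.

0.067

P(component k | x) = π_k·f_k(x) / marginal(x), where marginal(x) = Σ_j π_j·f_j(x).
Component likelihoods at x = 5 calls:
  f_I = 0.15786
  f_II = 0.0378333
  f_III = 0.00580711
Unnormalised posteriors:
  π_I·f_I = 0.16 × 0.15786 = 0.0252576
  π_II·f_II = 0.36 × 0.0378333 = 0.01362
  π_III·f_III = 0.48 × 0.00580711 = 0.00278741
Marginal: 0.0252576 + 0.01362 + 0.00278741 = 0.041665
P(Regime III | 5 calls) ≈ 0.067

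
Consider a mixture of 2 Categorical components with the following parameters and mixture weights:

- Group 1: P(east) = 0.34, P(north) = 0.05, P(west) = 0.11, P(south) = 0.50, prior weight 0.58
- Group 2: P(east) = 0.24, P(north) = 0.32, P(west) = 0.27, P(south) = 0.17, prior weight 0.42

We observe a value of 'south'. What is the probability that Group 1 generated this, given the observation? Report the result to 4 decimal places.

Apply Bayes' rule: the posterior for each component is proportional to its prior times its likelihood at x.
Evaluate each component's likelihood at the observed value:
  L_1 = P(south | comp) = 0.50
  L_2 = P(south | comp) = 0.17
Multiply by the mixture weights:
  π_1·L_1 = 0.58 × 0.5 = 0.29
  π_2·L_2 = 0.42 × 0.17 = 0.0714
Marginal: 0.29 + 0.0714 = 0.3614
P(Group 1 | data) ≈ 0.8024

0.8024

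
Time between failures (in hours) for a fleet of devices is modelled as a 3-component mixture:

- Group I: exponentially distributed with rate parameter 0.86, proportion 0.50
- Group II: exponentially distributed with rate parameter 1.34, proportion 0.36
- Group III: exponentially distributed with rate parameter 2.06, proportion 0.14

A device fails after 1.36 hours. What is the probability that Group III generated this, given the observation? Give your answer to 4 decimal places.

P(component k | x) = π_k·f_k(x) / marginal(x), where marginal(x) = Σ_j π_j·f_j(x).
Component likelihoods at x = 1.36 hours:
  p_I = 0.86·e^(−0.86·1.36) = 0.86·e^(−1.1696) = 0.267022
  p_II = 1.34·e^(−1.34·1.36) = 1.34·e^(−1.8224) = 0.216594
  p_III = 2.06·e^(−2.06·1.36) = 2.06·e^(−2.8016) = 0.125068
Unnormalised posteriors:
  π_I·p_I = 0.50 × 0.267022 = 0.133511
  π_II·p_II = 0.36 × 0.216594 = 0.0779739
  π_III·p_III = 0.14 × 0.125068 = 0.0175096
Sum: 0.133511 + 0.0779739 + 0.0175096 = 0.228995
P(Group III | x) ≈ 0.0765

0.0765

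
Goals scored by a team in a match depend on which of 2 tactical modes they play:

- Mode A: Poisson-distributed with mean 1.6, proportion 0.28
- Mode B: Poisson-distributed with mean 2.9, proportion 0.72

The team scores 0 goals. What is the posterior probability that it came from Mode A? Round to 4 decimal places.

The responsibility of component k is π_k f_k(x) divided by Σ_j π_j f_j(x).
Component likelihoods at x = 0 goals:
  f_A = e^(−1.6)·1.6^0/0! = 0.201897
  f_B = e^(−2.9)·2.9^0/0! = 0.0550232
Unnormalised posteriors:
  π_A·f_A = 0.28 × 0.201897 = 0.056531
  π_B·f_B = 0.72 × 0.0550232 = 0.0396167
Normaliser: 0.056531 + 0.0396167 = 0.0961477
Responsibility of Mode A: 0.056531 / 0.0961477 ≈ 0.5880

0.5880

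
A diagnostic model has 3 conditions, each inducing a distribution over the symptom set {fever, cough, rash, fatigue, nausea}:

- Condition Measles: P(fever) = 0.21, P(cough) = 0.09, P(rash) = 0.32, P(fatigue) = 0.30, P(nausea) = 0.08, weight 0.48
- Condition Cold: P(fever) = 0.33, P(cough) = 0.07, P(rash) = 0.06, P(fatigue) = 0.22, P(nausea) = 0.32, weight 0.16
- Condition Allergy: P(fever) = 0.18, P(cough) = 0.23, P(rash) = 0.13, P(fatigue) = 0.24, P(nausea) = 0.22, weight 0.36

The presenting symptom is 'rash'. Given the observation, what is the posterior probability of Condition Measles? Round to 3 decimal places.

Posterior ∝ prior × likelihood, so P(k | x) ∝ π_k f_k(x); normalise over all components.
Component likelihoods at x = 'rash':
  p_Measles = P(rash | comp) = 0.32
  p_Cold = P(rash | comp) = 0.06
  p_Allergy = P(rash | comp) = 0.13
Unnormalised posteriors:
  π_Measles·p_Measles = 0.48 × 0.32 = 0.1536
  π_Cold·p_Cold = 0.16 × 0.06 = 0.0096
  π_Allergy·p_Allergy = 0.36 × 0.13 = 0.0468
Evidence: 0.1536 + 0.0096 + 0.0468 = 0.21
Responsibility of Condition Measles: 0.1536 / 0.21 ≈ 0.731

0.731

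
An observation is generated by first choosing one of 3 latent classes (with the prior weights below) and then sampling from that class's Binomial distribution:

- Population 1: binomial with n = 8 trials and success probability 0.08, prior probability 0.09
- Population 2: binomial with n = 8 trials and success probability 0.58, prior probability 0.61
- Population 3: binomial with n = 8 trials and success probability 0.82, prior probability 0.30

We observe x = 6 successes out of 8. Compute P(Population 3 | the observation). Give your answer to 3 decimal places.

The responsibility of component k is P(Z=k) f_k(x) divided by Σ_j P(Z=j) f_j(x).
Evaluate each component's likelihood at the observed value:
  f_1 = C(8,6)·0.08^6·0.92^2 = 28·2.62144e-07·0.8464 = 6.2126e-06
  f_2 = C(8,6)·0.58^6·0.42^2 = 28·0.0380687·0.1764 = 0.188029
  f_3 = C(8,6)·0.82^6·0.18^2 = 28·0.304007·0.0324 = 0.275795
Unnormalised posteriors:
  P(Z=1)·f_1 = 0.09 × 6.2126e-06 = 5.59134e-07
  P(Z=2)·f_2 = 0.61 × 0.188029 = 0.114698
  P(Z=3)·f_3 = 0.30 × 0.275795 = 0.0827385
Sum: 5.59134e-07 + 0.114698 + 0.0827385 = 0.197437
So the posterior for Population 3 is 0.0827385 / 0.197437 ≈ 0.419.

0.419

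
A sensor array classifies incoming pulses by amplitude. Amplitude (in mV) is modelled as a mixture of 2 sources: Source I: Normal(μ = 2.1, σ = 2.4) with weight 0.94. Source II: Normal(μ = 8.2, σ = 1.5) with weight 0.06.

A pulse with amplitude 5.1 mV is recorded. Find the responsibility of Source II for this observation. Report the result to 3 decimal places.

P(component k | x) = π_k·f_k(x) / marginal(x), where marginal(x) = Σ_j π_j·f_j(x).
Evaluate each component's likelihood at the observed value:
  p_I = (1/(2.4·√(2π)))·exp(−(5.1−2.1)²/(2·2.4²)) = 0.166226·exp(-0.78125) = 0.0761038
  p_II = (1/(1.5·√(2π)))·exp(−(5.1−8.2)²/(2·1.5²)) = 0.265962·exp(-2.13556) = 0.031431
Multiply by the mixture weights:
  π_I·p_I = 0.94 × 0.0761038 = 0.0715376
  π_II·p_II = 0.06 × 0.031431 = 0.00188586
Normaliser: 0.0715376 + 0.00188586 = 0.0734234
Responsibility of Source II: 0.00188586 / 0.0734234 ≈ 0.026

0.026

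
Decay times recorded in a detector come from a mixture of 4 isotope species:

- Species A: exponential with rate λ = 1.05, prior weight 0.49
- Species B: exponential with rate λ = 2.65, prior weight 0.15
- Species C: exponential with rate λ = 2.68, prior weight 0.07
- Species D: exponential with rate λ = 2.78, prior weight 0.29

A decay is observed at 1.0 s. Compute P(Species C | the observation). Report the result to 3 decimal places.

By Bayes' theorem, P(k | x) = w_k f_k(x) / Σ_j w_j f_j(x).
Evaluate each component's likelihood at the observed value:
  L_A = 1.05·e^(−1.05·1.0) = 1.05·e^(−1.0500) = 0.367435
  L_B = 2.65·e^(−2.65·1.0) = 2.65·e^(−2.6500) = 0.187226
  L_C = 2.68·e^(−2.68·1.0) = 2.68·e^(−2.6800) = 0.183749
  L_D = 2.78·e^(−2.78·1.0) = 2.78·e^(−2.7800) = 0.172467
Multiply by the mixture weights:
  w_A·L_A = 0.49 × 0.367435 = 0.180043
  w_B·L_B = 0.15 × 0.187226 = 0.0280839
  w_C·L_C = 0.07 × 0.183749 = 0.0128624
  w_D·L_D = 0.29 × 0.172467 = 0.0500154
Denominator: 0.180043 + 0.0280839 + 0.0128624 + 0.0500154 = 0.271005
So the posterior for Species C is 0.0128624 / 0.271005 ≈ 0.047.

0.047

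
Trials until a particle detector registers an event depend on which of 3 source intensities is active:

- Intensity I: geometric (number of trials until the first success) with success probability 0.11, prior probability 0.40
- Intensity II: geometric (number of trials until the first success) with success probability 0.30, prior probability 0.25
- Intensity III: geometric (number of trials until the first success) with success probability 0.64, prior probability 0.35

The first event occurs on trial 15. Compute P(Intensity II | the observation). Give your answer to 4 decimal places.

Posterior ∝ prior × likelihood, so P(k | x) ∝ π_k f_k(x); normalise over all components.
Component likelihoods at x = 15:
  p_I = 0.11·(1−0.11)^14 = 0.11·0.195641 = 0.0215205
  p_II = 0.30·(1−0.30)^14 = 0.30·0.00678223 = 0.00203467
  p_III = 0.64·(1−0.64)^14 = 0.64·6.14094e-07 = 3.9302e-07
Weight by the priors:
  π_I·p_I = 0.40 × 0.0215205 = 0.00860821
  π_II·p_II = 0.25 × 0.00203467 = 0.000508667
  π_III·p_III = 0.35 × 3.9302e-07 = 1.37557e-07
Marginal: 0.00860821 + 0.000508667 + 1.37557e-07 = 0.00911701
Responsibility of Intensity II: 0.000508667 / 0.00911701 ≈ 0.0558

0.0558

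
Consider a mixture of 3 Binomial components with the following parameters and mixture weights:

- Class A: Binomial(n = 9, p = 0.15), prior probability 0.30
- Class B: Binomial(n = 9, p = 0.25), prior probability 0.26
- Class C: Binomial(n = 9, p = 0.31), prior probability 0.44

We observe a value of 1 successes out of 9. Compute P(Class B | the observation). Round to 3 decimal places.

The responsibility of component k is w_k f_k(x) divided by Σ_j w_j f_j(x).
Binomial probabilities:
  p_A = C(9,1)·0.15^1·0.85^8 = 9·0.15·0.272491 = 0.367862
  p_B = C(9,1)·0.25^1·0.75^8 = 9·0.25·0.100113 = 0.225254
  p_C = C(9,1)·0.31^1·0.69^8 = 9·0.31·0.0513798 = 0.14335
Weight by the priors:
  w_A·p_A = 0.30 × 0.367862 = 0.110359
  w_B·p_B = 0.26 × 0.225254 = 0.0585661
  w_C·p_C = 0.44 × 0.14335 = 0.0630739
Normaliser: 0.110359 + 0.0585661 + 0.0630739 = 0.231999
So the posterior for Class B is 0.0585661 / 0.231999 ≈ 0.252.

0.252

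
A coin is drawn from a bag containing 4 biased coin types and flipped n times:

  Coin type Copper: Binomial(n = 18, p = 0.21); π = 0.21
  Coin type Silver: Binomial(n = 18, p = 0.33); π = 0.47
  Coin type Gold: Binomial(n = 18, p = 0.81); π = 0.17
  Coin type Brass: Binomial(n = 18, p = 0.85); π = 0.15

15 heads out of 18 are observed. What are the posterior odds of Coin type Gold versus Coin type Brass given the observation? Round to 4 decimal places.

1.1177

Since P(k|x) ∝ π_k f_k(x), the posterior odds are π_i f_i(x) / (π_j f_j(x)).
Evaluate each component's likelihood at the observed value:
  f_Copper = 2.7407e-08
  f_Silver = 1.47104e-05
  f_Gold = 0.237261
  f_Brass = 0.240574
Posterior odds = (π_Gold·f_Gold) / (π_Brass·f_Brass) = (0.17·0.237261) / (0.15·0.240574) = 0.0403344 / 0.036086 ≈ 1.1177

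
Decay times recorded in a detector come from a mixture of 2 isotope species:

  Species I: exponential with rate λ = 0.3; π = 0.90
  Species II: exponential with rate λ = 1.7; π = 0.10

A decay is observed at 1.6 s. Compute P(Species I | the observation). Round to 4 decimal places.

0.9372

The responsibility of component k is π_k f_k(x) divided by Σ_j π_j f_j(x).
Evaluate each component's likelihood at the observed value:
  p_I = 0.185635
  p_II = 0.111987
Multiply by the mixture weights:
  π_I·p_I = 0.90 × 0.185635 = 0.167072
  π_II·p_II = 0.10 × 0.111987 = 0.0111987
Evidence: 0.167072 + 0.0111987 = 0.17827
P(Species I | 1.6 s) ≈ 0.9372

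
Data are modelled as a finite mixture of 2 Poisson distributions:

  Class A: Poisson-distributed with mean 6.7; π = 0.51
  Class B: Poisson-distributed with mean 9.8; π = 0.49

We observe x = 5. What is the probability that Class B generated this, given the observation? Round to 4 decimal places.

By Bayes' theorem, P(k | x) = w_k f_k(x) / Σ_j w_j f_j(x).
Component likelihoods at x = 5:
  L_A = e^(−6.7)·6.7^5/5! = 0.13849
  L_B = e^(−9.8)·9.8^5/5! = 0.0417699
Prior × likelihood for each component:
  w_A·L_A = 0.51 × 0.13849 = 0.0706301
  w_B·L_B = 0.49 × 0.0417699 = 0.0204672
Evidence: 0.0706301 + 0.0204672 = 0.0910974
So the posterior for Class B is 0.0204672 / 0.0910974 ≈ 0.2247.

0.2247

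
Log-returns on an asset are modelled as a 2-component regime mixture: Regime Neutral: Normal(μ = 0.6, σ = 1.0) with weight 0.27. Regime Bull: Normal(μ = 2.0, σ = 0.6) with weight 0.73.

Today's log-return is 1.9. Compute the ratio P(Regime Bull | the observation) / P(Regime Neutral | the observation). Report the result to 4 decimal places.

10.3456

The posterior odds equal the prior odds times the likelihood ratio: (π_i/π_j)·(f_i(x)/f_j(x)).
Evaluate each component's likelihood at the observed value:
  L_Neutral = (1/(1.0·√(2π)))·exp(−(1.9−0.6)²/(2·1.0²)) = 0.398942·exp(-0.84500) = 0.171369
  L_Bull = (1/(0.6·√(2π)))·exp(−(1.9−2.0)²/(2·0.6²)) = 0.664904·exp(-0.01389) = 0.655733
Posterior odds = (π_Bull·L_Bull) / (π_Neutral·L_Neutral) = (0.73·0.655733) / (0.27·0.171369) = 0.478685 / 0.0462695 ≈ 10.3456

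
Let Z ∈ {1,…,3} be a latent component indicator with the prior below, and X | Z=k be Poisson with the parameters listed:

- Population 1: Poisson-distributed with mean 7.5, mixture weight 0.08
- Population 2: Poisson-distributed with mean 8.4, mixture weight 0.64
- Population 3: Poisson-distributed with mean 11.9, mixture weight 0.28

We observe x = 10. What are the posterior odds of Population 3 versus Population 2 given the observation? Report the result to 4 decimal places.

0.4302

Only the two components matter; the odds are (P(Z=i) f_i(x)) / (P(Z=j) f_j(x)).
Evaluate each component's likelihood at the observed value:
  f_1 = 0.0858304
  f_2 = 0.108382
  f_3 = 0.106562
Odds = (0.28/0.64) × (0.106562/0.108382) = 0.4375 × 0.98321 ≈ 0.4302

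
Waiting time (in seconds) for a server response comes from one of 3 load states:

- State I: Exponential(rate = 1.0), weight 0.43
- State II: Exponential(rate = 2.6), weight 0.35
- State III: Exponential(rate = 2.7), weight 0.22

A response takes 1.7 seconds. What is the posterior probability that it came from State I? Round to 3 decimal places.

0.822

P(component k | x) = w_k·f_k(x) / marginal(x), where marginal(x) = Σ_j w_j·f_j(x).
Evaluate each component's likelihood at the observed value:
  p_I = 0.182684
  p_II = 0.031289
  p_III = 0.0274127
Weight by the priors:
  w_I·p_I = 0.43 × 0.182684 = 0.0785539
  w_II·p_II = 0.35 × 0.031289 = 0.0109512
  w_III·p_III = 0.22 × 0.0274127 = 0.0060308
Evidence: 0.0785539 + 0.0109512 + 0.0060308 = 0.0955359
P(State I | 1.7 seconds) ≈ 0.822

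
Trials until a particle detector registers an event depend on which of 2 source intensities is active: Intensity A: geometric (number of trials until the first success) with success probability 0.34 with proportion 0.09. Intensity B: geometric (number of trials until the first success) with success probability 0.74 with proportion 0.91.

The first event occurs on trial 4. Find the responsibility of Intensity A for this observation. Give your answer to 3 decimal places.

By Bayes' theorem, P(k | x) = w_k f_k(x) / Σ_j w_j f_j(x).
Component likelihoods at x = 4:
  L_A = 0.0977486
  L_B = 0.0130062
Unnormalised posteriors:
  w_A·L_A = 0.09 × 0.0977486 = 0.00879738
  w_B·L_B = 0.91 × 0.0130062 = 0.0118357
Marginal: 0.00879738 + 0.0118357 = 0.0206331
So the posterior for Intensity A is 0.00879738 / 0.0206331 ≈ 0.426.

0.426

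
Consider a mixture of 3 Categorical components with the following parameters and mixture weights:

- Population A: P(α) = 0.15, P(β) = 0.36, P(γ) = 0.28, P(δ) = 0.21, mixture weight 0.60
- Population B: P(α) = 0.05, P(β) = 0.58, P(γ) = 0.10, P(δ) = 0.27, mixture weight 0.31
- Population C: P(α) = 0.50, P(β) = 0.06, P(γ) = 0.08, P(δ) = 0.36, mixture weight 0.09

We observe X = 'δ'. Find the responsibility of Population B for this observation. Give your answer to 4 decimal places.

0.3457

Apply Bayes' rule: the posterior for each component is proportional to its prior times its likelihood at x.
Component likelihoods at x = 'δ':
  f_A = P(δ | comp) = 0.21
  f_B = P(δ | comp) = 0.27
  f_C = P(δ | comp) = 0.36
Multiply by the mixture weights:
  P(Z=A)·f_A = 0.60 × 0.21 = 0.126
  P(Z=B)·f_B = 0.31 × 0.27 = 0.0837
  P(Z=C)·f_C = 0.09 × 0.36 = 0.0324
Sum: 0.126 + 0.0837 + 0.0324 = 0.2421
Responsibility of Population B: 0.0837 / 0.2421 ≈ 0.3457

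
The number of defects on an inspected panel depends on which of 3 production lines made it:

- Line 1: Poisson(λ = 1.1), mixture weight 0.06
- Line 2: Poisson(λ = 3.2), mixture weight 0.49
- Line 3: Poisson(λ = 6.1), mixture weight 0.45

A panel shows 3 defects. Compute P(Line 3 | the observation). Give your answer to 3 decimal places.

Apply Bayes' rule: the posterior for each component is proportional to its prior times its likelihood at x.
Component likelihoods at x = 3 defects:
  L_1 = e^(−1.1)·1.1^3/3! = 0.0738419
  L_2 = e^(−3.2)·3.2^3/3! = 0.222616
  L_3 = e^(−6.1)·6.1^3/3! = 0.0848481
Multiply by the mixture weights:
  π_1·L_1 = 0.06 × 0.0738419 = 0.00443051
  π_2·L_2 = 0.49 × 0.222616 = 0.109082
  π_3·L_3 = 0.45 × 0.0848481 = 0.0381816
Evidence: 0.00443051 + 0.109082 + 0.0381816 = 0.151694
So the posterior for Line 3 is 0.0381816 / 0.151694 ≈ 0.252.

0.252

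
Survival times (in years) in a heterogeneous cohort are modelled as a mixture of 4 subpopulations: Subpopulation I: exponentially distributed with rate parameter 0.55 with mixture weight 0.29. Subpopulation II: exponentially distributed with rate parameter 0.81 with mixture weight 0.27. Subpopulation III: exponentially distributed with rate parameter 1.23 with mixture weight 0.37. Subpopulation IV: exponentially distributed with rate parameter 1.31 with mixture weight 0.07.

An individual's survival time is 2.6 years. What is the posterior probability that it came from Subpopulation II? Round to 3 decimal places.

0.308

The responsibility of component k is w_k f_k(x) divided by Σ_j w_j f_j(x).
Evaluate each component's likelihood at the observed value:
  p_I = 0.55·e^(−0.55·2.6) = 0.55·e^(−1.4300) = 0.13162
  p_II = 0.81·e^(−0.81·2.6) = 0.81·e^(−2.1060) = 0.0985964
  p_III = 1.23·e^(−1.23·2.6) = 1.23·e^(−3.1980) = 0.0502379
  p_IV = 1.31·e^(−1.31·2.6) = 1.31·e^(−3.4060) = 0.0434575
Unnormalised posteriors:
  w_I·p_I = 0.29 × 0.13162 = 0.0381698
  w_II·p_II = 0.27 × 0.0985964 = 0.026621
  w_III·p_III = 0.37 × 0.0502379 = 0.018588
  w_IV·p_IV = 0.07 × 0.0434575 = 0.00304202
Denominator: 0.0381698 + 0.026621 + 0.018588 + 0.00304202 = 0.0864208
Responsibility of Subpopulation II: 0.026621 / 0.0864208 ≈ 0.308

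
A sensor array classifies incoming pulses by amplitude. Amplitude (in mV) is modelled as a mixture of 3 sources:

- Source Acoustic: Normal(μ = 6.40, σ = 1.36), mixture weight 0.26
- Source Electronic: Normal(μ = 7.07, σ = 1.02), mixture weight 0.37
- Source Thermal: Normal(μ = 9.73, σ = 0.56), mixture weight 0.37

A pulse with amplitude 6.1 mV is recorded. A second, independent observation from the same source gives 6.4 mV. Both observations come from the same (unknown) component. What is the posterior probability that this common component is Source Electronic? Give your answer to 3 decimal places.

0.571

The responsibility of component k is π_k f_k(x) divided by Σ_j π_j f_j(x).
Since both observations come from the same component, the likelihood for component k is f_k(x₁)·f_k(x₂).
  f_Acoustic = [(1/(1.36·√(2π)))·exp(−(6.1−6.40)²/(2·1.36²)) = 0.293340·exp(-0.02433) = 0.286289] × [0.29334] = 0.08398
  f_Electronic = [(1/(1.02·√(2π)))·exp(−(6.1−7.07)²/(2·1.02²)) = 0.391120·exp(-0.45218) = 0.248846] × [0.315223] = 0.0784418
  f_Thermal = [(1/(0.56·√(2π)))·exp(−(6.1−9.73)²/(2·0.56²)) = 0.712397·exp(-21.00909) = 5.35292e-10] × [1.49415e-08] = 7.99805e-18
Multiply by the mixture weights:
  π_Acoustic·f_Acoustic = 0.26 × 0.08398 = 0.0218348
  π_Electronic·f_Electronic = 0.37 × 0.0784418 = 0.0290235
  π_Thermal·f_Thermal = 0.37 × 7.99805e-18 = 2.95928e-18
Normaliser: 0.0218348 + 0.0290235 + 2.95928e-18 = 0.0508583
So the posterior for Source Electronic is 0.0290235 / 0.0508583 ≈ 0.571.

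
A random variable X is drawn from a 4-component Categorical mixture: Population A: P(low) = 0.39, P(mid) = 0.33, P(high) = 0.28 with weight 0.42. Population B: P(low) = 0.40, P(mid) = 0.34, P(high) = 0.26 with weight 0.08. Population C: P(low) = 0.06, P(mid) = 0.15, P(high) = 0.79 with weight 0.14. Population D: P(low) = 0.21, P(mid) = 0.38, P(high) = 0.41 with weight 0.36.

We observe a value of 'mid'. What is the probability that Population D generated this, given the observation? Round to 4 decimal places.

Posterior ∝ prior × likelihood, so P(k | x) ∝ π_k f_k(x); normalise over all components.
Categorical probabilities:
  p_A = 0.33
  p_B = 0.34
  p_C = 0.15
  p_D = 0.38
Prior × likelihood for each component:
  π_A·p_A = 0.42 × 0.33 = 0.1386
  π_B·p_B = 0.08 × 0.34 = 0.0272
  π_C·p_C = 0.14 × 0.15 = 0.021
  π_D·p_D = 0.36 × 0.38 = 0.1368
Sum: 0.1386 + 0.0272 + 0.021 + 0.1368 = 0.3236
So the posterior for Population D is 0.1368 / 0.3236 ≈ 0.4227.

0.4227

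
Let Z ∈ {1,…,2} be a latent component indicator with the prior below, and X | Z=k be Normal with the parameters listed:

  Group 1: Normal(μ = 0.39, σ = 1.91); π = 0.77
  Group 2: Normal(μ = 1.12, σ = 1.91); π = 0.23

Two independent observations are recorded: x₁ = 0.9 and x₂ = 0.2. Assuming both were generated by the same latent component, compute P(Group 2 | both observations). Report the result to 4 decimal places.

0.2158

The responsibility of component k is P(Z=k) f_k(x) divided by Σ_j P(Z=j) f_j(x).
Since both observations come from the same component, the likelihood for component k is f_k(x₁)·f_k(x₂).
  p_1 = [0.201556] × [0.207839] = 0.0418912
  p_2 = [0.207489] × [0.185993] = 0.0385915
Unnormalised posteriors:
  P(Z=1)·p_1 = 0.77 × 0.0418912 = 0.0322562
  P(Z=2)·p_2 = 0.23 × 0.0385915 = 0.00887605
Sum: 0.0322562 + 0.00887605 = 0.0411323
So the posterior for Group 2 is 0.00887605 / 0.0411323 ≈ 0.2158.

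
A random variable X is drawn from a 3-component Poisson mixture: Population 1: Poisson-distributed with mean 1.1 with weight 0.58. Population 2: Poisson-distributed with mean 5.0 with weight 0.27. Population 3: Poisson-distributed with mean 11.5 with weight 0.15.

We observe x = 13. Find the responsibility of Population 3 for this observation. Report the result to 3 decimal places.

0.977

Apply Bayes' rule: the posterior for each component is proportional to its prior times its likelihood at x.
Evaluate each component's likelihood at the observed value:
  f_1 = 1.84544e-10
  f_2 = 0.00132086
  f_3 = 0.100093
Prior × likelihood for each component:
  π_1·f_1 = 0.58 × 1.84544e-10 = 1.07036e-10
  π_2·f_2 = 0.27 × 0.00132086 = 0.000356633
  π_3·f_3 = 0.15 × 0.100093 = 0.015014
Evidence: 1.07036e-10 + 0.000356633 + 0.015014 = 0.0153706
So the posterior for Population 3 is 0.015014 / 0.0153706 ≈ 0.977.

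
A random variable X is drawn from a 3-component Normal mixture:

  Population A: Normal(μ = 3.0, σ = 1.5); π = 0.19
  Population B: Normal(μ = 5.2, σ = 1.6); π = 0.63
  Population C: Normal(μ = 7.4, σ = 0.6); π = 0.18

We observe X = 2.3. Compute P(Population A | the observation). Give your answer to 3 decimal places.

0.599

The responsibility of component k is π_k f_k(x) divided by Σ_j π_j f_j(x).
Normal densities:
  f_A = 0.238522
  f_B = 0.0482422
  f_C = 1.36104e-16
Unnormalised posteriors:
  π_A·f_A = 0.19 × 0.238522 = 0.0453192
  π_B·f_B = 0.63 × 0.0482422 = 0.0303926
  π_C·f_C = 0.18 × 1.36104e-16 = 2.44987e-17
Normaliser: 0.0453192 + 0.0303926 + 2.44987e-17 = 0.0757118
So the posterior for Population A is 0.0453192 / 0.0757118 ≈ 0.599.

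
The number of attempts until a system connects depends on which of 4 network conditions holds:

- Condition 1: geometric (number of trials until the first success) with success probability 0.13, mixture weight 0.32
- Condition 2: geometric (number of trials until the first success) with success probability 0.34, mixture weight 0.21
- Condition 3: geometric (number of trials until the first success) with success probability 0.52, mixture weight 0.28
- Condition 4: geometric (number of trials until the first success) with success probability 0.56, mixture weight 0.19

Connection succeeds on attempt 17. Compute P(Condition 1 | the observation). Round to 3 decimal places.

0.979

Posterior ∝ prior × likelihood, so P(k | x) ∝ π_k f_k(x); normalise over all components.
Evaluate each component's likelihood at the observed value:
  L_1 = 0.014004
  L_2 = 0.000440739
  L_3 = 4.12917e-06
  L_4 = 1.10517e-06
Unnormalised posteriors:
  π_1·L_1 = 0.32 × 0.014004 = 0.00448127
  π_2·L_2 = 0.21 × 0.000440739 = 9.25553e-05
  π_3·L_3 = 0.28 × 4.12917e-06 = 1.15617e-06
  π_4·L_4 = 0.19 × 1.10517e-06 = 2.09983e-07
Evidence: 0.00448127 + 9.25553e-05 + 1.15617e-06 + 2.09983e-07 = 0.00457519
P(Condition 1 | x) ≈ 0.979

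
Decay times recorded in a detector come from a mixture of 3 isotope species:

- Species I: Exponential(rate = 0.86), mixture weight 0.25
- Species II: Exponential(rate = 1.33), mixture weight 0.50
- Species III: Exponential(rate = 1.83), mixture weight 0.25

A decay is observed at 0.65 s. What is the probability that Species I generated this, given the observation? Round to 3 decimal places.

0.227

P(component k | x) = P(Z=k)·f_k(x) / marginal(x), where marginal(x) = Σ_j P(Z=j)·f_j(x).
Component likelihoods at x = 0.65 s:
  L_I = 0.86·e^(−0.86·0.65) = 0.86·e^(−0.5590) = 0.491731
  L_II = 1.33·e^(−1.33·0.65) = 1.33·e^(−0.8645) = 0.560279
  L_III = 1.83·e^(−1.83·0.65) = 1.83·e^(−1.1895) = 0.557003
Unnormalised posteriors:
  P(Z=I)·L_I = 0.25 × 0.491731 = 0.122933
  P(Z=II)·L_II = 0.50 × 0.560279 = 0.280139
  P(Z=III)·L_III = 0.25 × 0.557003 = 0.139251
Sum: 0.122933 + 0.280139 + 0.139251 = 0.542323
Responsibility of Species I: 0.122933 / 0.542323 ≈ 0.227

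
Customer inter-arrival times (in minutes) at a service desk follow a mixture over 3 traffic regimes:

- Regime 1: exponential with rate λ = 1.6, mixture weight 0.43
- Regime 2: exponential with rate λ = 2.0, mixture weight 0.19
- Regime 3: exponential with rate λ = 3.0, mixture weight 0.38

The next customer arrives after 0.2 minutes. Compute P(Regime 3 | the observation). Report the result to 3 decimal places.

The responsibility of component k is w_k f_k(x) divided by Σ_j w_j f_j(x).
Component likelihoods at x = 0.2 minutes:
  p_1 = 1.16184
  p_2 = 1.34064
  p_3 = 1.64643
Weight by the priors:
  w_1·p_1 = 0.43 × 1.16184 = 0.499591
  w_2·p_2 = 0.19 × 1.34064 = 0.254722
  w_3·p_3 = 0.38 × 1.64643 = 0.625645
Sum: 0.499591 + 0.254722 + 0.625645 = 1.37996
P(Regime 3 | x) ≈ 0.453

0.453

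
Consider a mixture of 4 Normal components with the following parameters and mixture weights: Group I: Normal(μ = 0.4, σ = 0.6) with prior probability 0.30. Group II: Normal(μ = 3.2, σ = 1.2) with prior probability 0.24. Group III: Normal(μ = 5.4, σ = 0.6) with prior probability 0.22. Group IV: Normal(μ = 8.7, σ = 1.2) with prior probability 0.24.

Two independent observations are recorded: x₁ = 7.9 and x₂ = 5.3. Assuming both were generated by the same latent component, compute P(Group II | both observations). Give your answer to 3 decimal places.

0.007

Apply Bayes' rule: the posterior for each component is proportional to its prior times its likelihood at x.
Since both observations come from the same component, the likelihood for component k is f_k(x₁)·f_k(x₂).
  f_I = [7.82533e-35] × [2.18899e-15] = 1.71296e-49
  f_II = [0.000155106] × [0.0718978] = 1.11518e-05
  f_III = [0.000112938] × [0.655733] = 7.40574e-05
  f_IV = [0.266207] × [0.00600508] = 0.00159859
Weight by the priors:
  π_I·f_I = 0.30 × 1.71296e-49 = 5.13887e-50
  π_II·f_II = 0.24 × 1.11518e-05 = 2.67643e-06
  π_III·f_III = 0.22 × 7.40574e-05 = 1.62926e-05
  π_IV·f_IV = 0.24 × 0.00159859 = 0.000383662
Evidence: 5.13887e-50 + 2.67643e-06 + 1.62926e-05 + 0.000383662 = 0.000402631
Responsibility of Group II: 2.67643e-06 / 0.000402631 ≈ 0.007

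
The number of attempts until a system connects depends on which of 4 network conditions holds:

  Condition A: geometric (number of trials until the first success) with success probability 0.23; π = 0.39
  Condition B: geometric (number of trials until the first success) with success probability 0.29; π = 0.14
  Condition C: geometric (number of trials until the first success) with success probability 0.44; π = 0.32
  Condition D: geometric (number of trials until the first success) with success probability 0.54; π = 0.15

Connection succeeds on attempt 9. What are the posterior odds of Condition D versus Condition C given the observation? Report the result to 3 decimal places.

Posterior odds = (P(Z=i) f_i(x)) / (P(Z=j) f_j(x)); the normalising sum cancels.
Geometric probabilities:
  p_A = 0.0284219
  p_B = 0.0187269
  p_C = 0.00425556
  p_D = 0.00108257
Odds = (0.15/0.32) × (0.00108257/0.00425556) = 0.46875 × 0.25439 ≈ 0.119

0.119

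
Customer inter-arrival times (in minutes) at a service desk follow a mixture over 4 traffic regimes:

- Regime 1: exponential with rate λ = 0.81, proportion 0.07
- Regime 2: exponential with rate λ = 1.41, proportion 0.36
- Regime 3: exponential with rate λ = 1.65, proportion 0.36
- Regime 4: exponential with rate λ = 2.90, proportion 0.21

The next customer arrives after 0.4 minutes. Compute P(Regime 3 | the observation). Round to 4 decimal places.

0.3709

Posterior ∝ prior × likelihood, so P(k | x) ∝ π_k f_k(x); normalise over all components.
Exponential densities:
  f_1 = 0.81·e^(−0.81·0.4) = 0.81·e^(−0.3240) = 0.585833
  f_2 = 1.41·e^(−1.41·0.4) = 1.41·e^(−0.5640) = 0.80219
  f_3 = 1.65·e^(−1.65·0.4) = 1.65·e^(−0.6600) = 0.852805
  f_4 = 2.90·e^(−2.90·0.4) = 2.90·e^(−1.1600) = 0.90911
Prior × likelihood for each component:
  π_1·f_1 = 0.07 × 0.585833 = 0.0410083
  π_2·f_2 = 0.36 × 0.80219 = 0.288788
  π_3·f_3 = 0.36 × 0.852805 = 0.30701
  π_4·f_4 = 0.21 × 0.90911 = 0.190913
Evidence: 0.0410083 + 0.288788 + 0.30701 + 0.190913 = 0.827719
Responsibility of Regime 3: 0.30701 / 0.827719 ≈ 0.3709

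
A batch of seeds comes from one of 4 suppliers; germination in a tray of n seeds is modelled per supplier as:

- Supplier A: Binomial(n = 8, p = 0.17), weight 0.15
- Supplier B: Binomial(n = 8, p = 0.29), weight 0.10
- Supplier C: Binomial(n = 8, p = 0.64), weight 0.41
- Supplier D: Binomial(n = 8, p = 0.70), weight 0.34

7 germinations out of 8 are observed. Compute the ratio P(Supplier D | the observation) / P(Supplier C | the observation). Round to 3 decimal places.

Only the two components matter; the odds are (w_i f_i(x)) / (w_j f_j(x)).
Evaluate each component's likelihood at the observed value:
  L_A = C(8,7)·0.17^7·0.83^1 = 8·4.10339e-06·0.83 = 2.72465e-05
  L_B = C(8,7)·0.29^7·0.71^1 = 8·0.000172499·0.71 = 0.000979793
  L_C = C(8,7)·0.64^7·0.36^1 = 8·0.0439805·0.36 = 0.126664
  L_D = C(8,7)·0.70^7·0.30^1 = 8·0.0823543·0.3 = 0.19765
0.0672011 / 0.0519321 ≈ 1.294

1.294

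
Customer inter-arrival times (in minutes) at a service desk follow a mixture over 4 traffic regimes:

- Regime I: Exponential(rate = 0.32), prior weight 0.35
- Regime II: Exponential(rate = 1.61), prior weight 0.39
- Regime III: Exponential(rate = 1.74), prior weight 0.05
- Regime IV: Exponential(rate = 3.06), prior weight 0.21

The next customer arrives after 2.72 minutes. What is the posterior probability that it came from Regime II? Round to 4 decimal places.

0.1413

P(component k | x) = π_k·f_k(x) / marginal(x), where marginal(x) = Σ_j π_j·f_j(x).
Exponential densities:
  p_I = 0.134011
  p_II = 0.020182
  p_III = 0.0153151
  p_IV = 0.000743022
Prior × likelihood for each component:
  π_I·p_I = 0.35 × 0.134011 = 0.0469038
  π_II·p_II = 0.39 × 0.020182 = 0.00787097
  π_III·p_III = 0.05 × 0.0153151 = 0.000765756
  π_IV·p_IV = 0.21 × 0.000743022 = 0.000156035
Denominator: 0.0469038 + 0.00787097 + 0.000765756 + 0.000156035 = 0.0556966
P(Regime II | 2.72 minutes) = 0.00787097 / 0.0556966 ≈ 0.1413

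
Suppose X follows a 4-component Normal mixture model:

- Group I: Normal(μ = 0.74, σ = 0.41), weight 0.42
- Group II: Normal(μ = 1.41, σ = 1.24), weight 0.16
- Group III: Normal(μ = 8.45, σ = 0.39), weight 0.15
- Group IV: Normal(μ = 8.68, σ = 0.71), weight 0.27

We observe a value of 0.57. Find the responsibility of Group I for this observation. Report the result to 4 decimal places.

Apply Bayes' rule: the posterior for each component is proportional to its prior times its likelihood at x.
Normal densities:
  L_I = (1/(0.41·√(2π)))·exp(−(0.57−0.74)²/(2·0.41²)) = 0.973030·exp(-0.08596) = 0.892882
  L_II = (1/(1.24·√(2π)))·exp(−(0.57−1.41)²/(2·1.24²)) = 0.321728·exp(-0.22945) = 0.255764
  L_III = (1/(0.39·√(2π)))·exp(−(0.57−8.45)²/(2·0.39²)) = 1.022929·exp(-204.12360) = 2.29135e-89
  L_IV = (1/(0.71·√(2π)))·exp(−(0.57−8.68)²/(2·0.71²)) = 0.561891·exp(-65.23716) = 2.61526e-29
Prior × likelihood for each component:
  π_I·L_I = 0.42 × 0.892882 = 0.37501
  π_II·L_II = 0.16 × 0.255764 = 0.0409223
  π_III·L_III = 0.15 × 2.29135e-89 = 3.43702e-90
  π_IV·L_IV = 0.27 × 2.61526e-29 = 7.06121e-30
Normaliser: 0.37501 + 0.0409223 + 3.43702e-90 + 7.06121e-30 = 0.415933
P(Group I | x) = 0.37501 / 0.415933 ≈ 0.9016

0.9016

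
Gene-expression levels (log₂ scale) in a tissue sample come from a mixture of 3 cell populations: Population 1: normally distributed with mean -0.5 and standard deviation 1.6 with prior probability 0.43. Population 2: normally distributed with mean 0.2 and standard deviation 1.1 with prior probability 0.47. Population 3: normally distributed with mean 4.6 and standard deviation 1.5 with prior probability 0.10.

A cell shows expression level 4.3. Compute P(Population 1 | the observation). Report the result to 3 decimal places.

Apply Bayes' rule: the posterior for each component is proportional to its prior times its likelihood at x.
Normal densities:
  f_1 = 0.00276991
  f_2 = 0.000348968
  f_3 = 0.260695
Weight by the priors:
  π_1·f_1 = 0.43 × 0.00276991 = 0.00119106
  π_2·f_2 = 0.47 × 0.000348968 = 0.000164015
  π_3·f_3 = 0.10 × 0.260695 = 0.0260695
Denominator: 0.00119106 + 0.000164015 + 0.0260695 = 0.0274246
P(Population 1 | 4.3) = 0.00119106 / 0.0274246 ≈ 0.043

0.043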